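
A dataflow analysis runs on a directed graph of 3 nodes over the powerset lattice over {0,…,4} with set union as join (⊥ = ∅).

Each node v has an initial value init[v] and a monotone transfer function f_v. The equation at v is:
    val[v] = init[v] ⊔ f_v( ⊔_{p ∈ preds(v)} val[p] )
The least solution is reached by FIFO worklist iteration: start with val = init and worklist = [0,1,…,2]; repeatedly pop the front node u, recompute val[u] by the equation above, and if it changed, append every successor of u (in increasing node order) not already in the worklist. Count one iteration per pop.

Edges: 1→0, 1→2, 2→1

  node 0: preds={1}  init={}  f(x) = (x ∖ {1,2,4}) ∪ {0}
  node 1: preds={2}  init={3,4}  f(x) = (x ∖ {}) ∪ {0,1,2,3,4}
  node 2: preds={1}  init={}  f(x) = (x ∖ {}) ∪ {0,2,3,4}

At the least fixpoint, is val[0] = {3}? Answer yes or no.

no

Trace (5 dequeues):
  [1] u=0 | in {3,4} | out {0,3} | prev {} | push {}
  [2] u=1 | in {} | out {0,1,2,3,4} | prev {3,4} | push {0}
  [3] u=2 | in {0,1,2,3,4} | out {0,1,2,3,4} | prev {} | push {1}
  [4] u=0 | in {0,1,2,3,4} | out {0,3} | ==
  [5] u=1 | in {0,1,2,3,4} | out {0,1,2,3,4} | ==

Converged values:
  [0] {0,3}
  [1] {0,1,2,3,4}
  [2] {0,1,2,3,4}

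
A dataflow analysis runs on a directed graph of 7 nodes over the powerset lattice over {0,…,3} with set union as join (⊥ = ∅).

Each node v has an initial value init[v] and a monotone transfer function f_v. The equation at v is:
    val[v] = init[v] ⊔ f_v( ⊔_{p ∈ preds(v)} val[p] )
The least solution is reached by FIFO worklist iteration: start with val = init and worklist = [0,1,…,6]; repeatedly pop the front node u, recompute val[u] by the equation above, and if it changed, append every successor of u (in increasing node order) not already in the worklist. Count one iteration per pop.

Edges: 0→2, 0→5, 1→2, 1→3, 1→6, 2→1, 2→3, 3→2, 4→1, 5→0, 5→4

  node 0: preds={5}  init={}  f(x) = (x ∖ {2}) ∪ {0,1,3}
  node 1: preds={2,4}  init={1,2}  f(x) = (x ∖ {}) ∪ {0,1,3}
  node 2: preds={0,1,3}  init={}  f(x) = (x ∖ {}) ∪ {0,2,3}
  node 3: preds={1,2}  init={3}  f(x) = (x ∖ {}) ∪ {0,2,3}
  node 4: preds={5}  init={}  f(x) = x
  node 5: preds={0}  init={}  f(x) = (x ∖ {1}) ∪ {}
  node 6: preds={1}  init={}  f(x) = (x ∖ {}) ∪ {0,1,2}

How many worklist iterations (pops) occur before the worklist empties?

12

Trace (12 dequeues):
  [1] u=0 | in {} | out {0,1,3} | prev {} | push {}
  [2] u=1 | in {} | out {0,1,2,3} | prev {1,2} | push {}
  [3] u=2 | in {0,1,2,3} | out {0,1,2,3} | prev {} | push {1}
  [4] u=3 | in {0,1,2,3} | out {0,1,2,3} | prev {3} | push {2}
  [5] u=4 | in {} | out {} | ==
  [6] u=5 | in {0,1,3} | out {0,3} | prev {} | push {0,4}
  [7] u=6 | in {0,1,2,3} | out {0,1,2,3} | prev {} | push {}
  [8] u=1 | in {0,1,2,3} | out {0,1,2,3} | ==
  [9] u=2 | in {0,1,2,3} | out {0,1,2,3} | ==
  [10] u=0 | in {0,3} | out {0,1,3} | ==
  [11] u=4 | in {0,3} | out {0,3} | prev {} | push {1}
  [12] u=1 | in {0,1,2,3} | out {0,1,2,3} | ==

Converged values:
  [0] {0,1,3}
  [1] {0,1,2,3}
  [2] {0,1,2,3}
  [3] {0,1,2,3}
  [4] {0,3}
  [5] {0,3}
  [6] {0,1,2,3}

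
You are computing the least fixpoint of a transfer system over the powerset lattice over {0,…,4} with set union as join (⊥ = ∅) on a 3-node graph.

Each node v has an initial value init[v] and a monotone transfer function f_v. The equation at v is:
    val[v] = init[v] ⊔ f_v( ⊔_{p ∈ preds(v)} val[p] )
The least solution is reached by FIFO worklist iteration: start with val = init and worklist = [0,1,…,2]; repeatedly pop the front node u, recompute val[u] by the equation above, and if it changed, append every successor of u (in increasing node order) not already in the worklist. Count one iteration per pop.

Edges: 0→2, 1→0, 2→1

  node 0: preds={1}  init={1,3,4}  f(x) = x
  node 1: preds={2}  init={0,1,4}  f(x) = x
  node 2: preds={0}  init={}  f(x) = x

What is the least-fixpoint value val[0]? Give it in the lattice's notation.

{0,1,3,4}

Trace (5 dequeues):
  [1] u=0 | in {0,1,4} | out {0,1,3,4} | prev {1,3,4} | push {}
  [2] u=1 | in {} | out {0,1,4} | ==
  [3] u=2 | in {0,1,3,4} | out {0,1,3,4} | prev {} | push {1}
  [4] u=1 | in {0,1,3,4} | out {0,1,3,4} | prev {0,1,4} | push {0}
  [5] u=0 | in {0,1,3,4} | out {0,1,3,4} | ==

Converged values:
  [0] {0,1,3,4}
  [1] {0,1,3,4}
  [2] {0,1,3,4}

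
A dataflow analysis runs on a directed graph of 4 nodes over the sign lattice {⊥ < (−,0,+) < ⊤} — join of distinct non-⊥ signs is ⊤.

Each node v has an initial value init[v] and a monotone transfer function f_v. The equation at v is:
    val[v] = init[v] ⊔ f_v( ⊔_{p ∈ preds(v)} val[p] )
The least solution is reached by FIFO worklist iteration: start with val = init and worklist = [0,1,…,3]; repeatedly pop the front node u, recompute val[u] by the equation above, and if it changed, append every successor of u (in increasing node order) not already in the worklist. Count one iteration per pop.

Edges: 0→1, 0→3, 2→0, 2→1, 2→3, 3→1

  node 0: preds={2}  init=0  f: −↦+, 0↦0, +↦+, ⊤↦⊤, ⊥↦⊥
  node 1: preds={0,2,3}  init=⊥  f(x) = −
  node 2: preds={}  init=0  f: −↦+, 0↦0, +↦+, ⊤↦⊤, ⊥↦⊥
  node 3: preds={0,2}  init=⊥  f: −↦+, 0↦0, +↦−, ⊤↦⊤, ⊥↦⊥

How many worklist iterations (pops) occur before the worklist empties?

5

Trace (5 dequeues):
  [1] u=0 | in 0 | out 0 | ==
  [2] u=1 | in 0 | out − | prev ⊥ | push {}
  [3] u=2 | in ⊥ | out 0 | ==
  [4] u=3 | in 0 | out 0 | prev ⊥ | push {1}
  [5] u=1 | in 0 | out − | ==

Converged values:
  [0] 0
  [1] −
  [2] 0
  [3] 0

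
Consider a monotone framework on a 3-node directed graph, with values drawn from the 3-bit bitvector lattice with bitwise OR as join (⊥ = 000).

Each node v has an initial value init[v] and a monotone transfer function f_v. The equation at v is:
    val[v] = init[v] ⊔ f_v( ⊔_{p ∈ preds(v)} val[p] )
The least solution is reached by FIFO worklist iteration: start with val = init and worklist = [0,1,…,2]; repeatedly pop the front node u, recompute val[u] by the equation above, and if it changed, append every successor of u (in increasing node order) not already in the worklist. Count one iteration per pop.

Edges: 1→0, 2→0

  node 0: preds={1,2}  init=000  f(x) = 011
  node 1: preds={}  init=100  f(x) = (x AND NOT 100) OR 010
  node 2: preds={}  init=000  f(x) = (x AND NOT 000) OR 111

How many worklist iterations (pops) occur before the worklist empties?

Worklist (4 pops):
  #1 pop 0: in=100 → 011 (was 000); enqueue []
  #2 pop 1: in=000 → 110 (was 100); enqueue [0]
  #3 pop 2: in=000 → 111 (was 000); enqueue []
  #4 pop 0: in=111 → 011 (no change)

Fixpoint:
  val[0] = 011
  val[1] = 110
  val[2] = 111

4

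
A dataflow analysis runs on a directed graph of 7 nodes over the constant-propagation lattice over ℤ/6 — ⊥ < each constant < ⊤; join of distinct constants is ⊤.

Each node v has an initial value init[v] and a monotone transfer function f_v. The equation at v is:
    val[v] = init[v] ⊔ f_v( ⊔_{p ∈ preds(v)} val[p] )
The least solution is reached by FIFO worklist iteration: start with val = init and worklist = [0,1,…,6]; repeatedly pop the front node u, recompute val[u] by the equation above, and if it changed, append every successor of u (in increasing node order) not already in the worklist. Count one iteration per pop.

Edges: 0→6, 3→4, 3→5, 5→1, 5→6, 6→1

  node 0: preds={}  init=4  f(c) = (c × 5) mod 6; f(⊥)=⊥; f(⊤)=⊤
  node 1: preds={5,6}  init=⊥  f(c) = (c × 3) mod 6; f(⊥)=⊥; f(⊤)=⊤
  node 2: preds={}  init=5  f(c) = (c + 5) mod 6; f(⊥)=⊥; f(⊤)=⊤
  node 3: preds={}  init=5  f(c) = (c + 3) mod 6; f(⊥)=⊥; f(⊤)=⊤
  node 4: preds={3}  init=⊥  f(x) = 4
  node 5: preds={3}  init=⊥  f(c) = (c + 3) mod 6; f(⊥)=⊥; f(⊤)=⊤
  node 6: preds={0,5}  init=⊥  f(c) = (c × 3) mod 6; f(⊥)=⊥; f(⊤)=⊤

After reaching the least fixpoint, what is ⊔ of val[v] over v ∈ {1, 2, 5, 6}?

Iteration log — 8 steps:
  step 1. node 0  ⊔preds=⊥  new=4  stable
  step 2. node 1  ⊔preds=⊥  new=⊥  stable
  step 3. node 2  ⊔preds=⊥  new=5  stable
  step 4. node 3  ⊔preds=⊥  new=5  stable
  step 5. node 4  ⊔preds=5  new=4  old=⊥  +wl: 
  step 6. node 5  ⊔preds=5  new=2  old=⊥  +wl: 1
  step 7. node 6  ⊔preds=⊤  new=⊤  old=⊥  +wl: 
  step 8. node 1  ⊔preds=⊤  new=⊤  old=⊥  +wl: 

Least fixpoint reached:
  node 0: 4
  node 1: ⊤
  node 2: 5
  node 3: 5
  node 4: 4
  node 5: 2
  node 6: ⊤

⊤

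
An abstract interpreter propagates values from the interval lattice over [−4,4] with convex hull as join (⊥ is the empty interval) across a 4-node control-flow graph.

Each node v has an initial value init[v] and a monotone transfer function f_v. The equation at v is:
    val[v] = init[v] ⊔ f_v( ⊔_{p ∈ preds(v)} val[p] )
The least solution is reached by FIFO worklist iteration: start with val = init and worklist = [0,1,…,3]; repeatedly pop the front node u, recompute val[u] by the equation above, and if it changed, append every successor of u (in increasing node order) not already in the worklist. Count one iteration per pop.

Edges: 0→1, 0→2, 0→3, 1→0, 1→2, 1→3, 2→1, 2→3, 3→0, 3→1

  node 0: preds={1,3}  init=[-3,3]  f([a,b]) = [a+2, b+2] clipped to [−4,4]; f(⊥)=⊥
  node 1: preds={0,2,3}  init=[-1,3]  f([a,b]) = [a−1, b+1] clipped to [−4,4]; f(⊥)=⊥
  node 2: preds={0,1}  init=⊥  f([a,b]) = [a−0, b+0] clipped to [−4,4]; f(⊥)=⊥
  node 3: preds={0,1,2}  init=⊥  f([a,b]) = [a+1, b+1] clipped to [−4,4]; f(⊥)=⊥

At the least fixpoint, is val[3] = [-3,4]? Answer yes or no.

yes

Worklist (6 pops):
  #1 pop 0: in=[-1,3] → [-3,4] (was [-3,3]); enqueue []
  #2 pop 1: in=[-3,4] → [-4,4] (was [-1,3]); enqueue [0]
  #3 pop 2: in=[-4,4] → [-4,4] (was ⊥); enqueue [1]
  #4 pop 3: in=[-4,4] → [-3,4] (was ⊥); enqueue []
  #5 pop 0: in=[-4,4] → [-3,4] (no change)
  #6 pop 1: in=[-4,4] → [-4,4] (no change)

Fixpoint:
  val[0] = [-3,4]
  val[1] = [-4,4]
  val[2] = [-4,4]
  val[3] = [-3,4]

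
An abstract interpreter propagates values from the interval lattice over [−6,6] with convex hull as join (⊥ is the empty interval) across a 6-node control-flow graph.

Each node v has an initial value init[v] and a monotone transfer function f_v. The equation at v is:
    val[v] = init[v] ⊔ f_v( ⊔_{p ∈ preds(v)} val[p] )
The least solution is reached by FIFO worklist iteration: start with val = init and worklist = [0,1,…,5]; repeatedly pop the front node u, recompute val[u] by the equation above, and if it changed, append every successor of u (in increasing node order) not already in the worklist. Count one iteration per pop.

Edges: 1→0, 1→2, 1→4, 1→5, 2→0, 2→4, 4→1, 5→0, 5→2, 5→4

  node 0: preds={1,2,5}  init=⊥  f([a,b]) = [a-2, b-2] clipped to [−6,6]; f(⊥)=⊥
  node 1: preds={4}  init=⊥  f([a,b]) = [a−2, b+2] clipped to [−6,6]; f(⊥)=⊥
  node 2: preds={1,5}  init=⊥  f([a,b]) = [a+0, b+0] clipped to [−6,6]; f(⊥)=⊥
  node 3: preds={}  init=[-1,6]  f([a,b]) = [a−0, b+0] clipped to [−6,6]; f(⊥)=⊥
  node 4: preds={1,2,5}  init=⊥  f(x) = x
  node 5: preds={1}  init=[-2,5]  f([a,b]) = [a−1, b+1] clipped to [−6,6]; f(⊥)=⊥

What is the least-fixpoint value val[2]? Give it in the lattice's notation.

Trace (22 dequeues):
  [1] u=0 | in [-2,5] | out [-4,3] | prev ⊥ | push {}
  [2] u=1 | in ⊥ | out ⊥ | ==
  [3] u=2 | in [-2,5] | out [-2,5] | prev ⊥ | push {0}
  [4] u=3 | in ⊥ | out [-1,6] | ==
  [5] u=4 | in [-2,5] | out [-2,5] | prev ⊥ | push {1}
  [6] u=5 | in ⊥ | out [-2,5] | ==
  [7] u=0 | in [-2,5] | out [-4,3] | ==
  [8] u=1 | in [-2,5] | out [-4,6] | prev ⊥ | push {0,2,4,5}
  [9] u=0 | in [-4,6] | out [-6,4] | prev [-4,3] | push {}
  [10] u=2 | in [-4,6] | out [-4,6] | prev [-2,5] | push {0}
  [11] u=4 | in [-4,6] | out [-4,6] | prev [-2,5] | push {1}
  [12] u=5 | in [-4,6] | out [-5,6] | prev [-2,5] | push {2,4}
  [13] u=0 | in [-5,6] | out [-6,4] | ==
  [14] u=1 | in [-4,6] | out [-6,6] | prev [-4,6] | push {0,5}
  [15] u=2 | in [-6,6] | out [-6,6] | prev [-4,6] | push {}
  [16] u=4 | in [-6,6] | out [-6,6] | prev [-4,6] | push {1}
  [17] u=0 | in [-6,6] | out [-6,4] | ==
  [18] u=5 | in [-6,6] | out [-6,6] | prev [-5,6] | push {0,2,4}
  [19] u=1 | in [-6,6] | out [-6,6] | ==
  [20] u=0 | in [-6,6] | out [-6,4] | ==
  [21] u=2 | in [-6,6] | out [-6,6] | ==
  [22] u=4 | in [-6,6] | out [-6,6] | ==

Converged values:
  [0] [-6,4]
  [1] [-6,6]
  [2] [-6,6]
  [3] [-1,6]
  [4] [-6,6]
  [5] [-6,6]

[-6,6]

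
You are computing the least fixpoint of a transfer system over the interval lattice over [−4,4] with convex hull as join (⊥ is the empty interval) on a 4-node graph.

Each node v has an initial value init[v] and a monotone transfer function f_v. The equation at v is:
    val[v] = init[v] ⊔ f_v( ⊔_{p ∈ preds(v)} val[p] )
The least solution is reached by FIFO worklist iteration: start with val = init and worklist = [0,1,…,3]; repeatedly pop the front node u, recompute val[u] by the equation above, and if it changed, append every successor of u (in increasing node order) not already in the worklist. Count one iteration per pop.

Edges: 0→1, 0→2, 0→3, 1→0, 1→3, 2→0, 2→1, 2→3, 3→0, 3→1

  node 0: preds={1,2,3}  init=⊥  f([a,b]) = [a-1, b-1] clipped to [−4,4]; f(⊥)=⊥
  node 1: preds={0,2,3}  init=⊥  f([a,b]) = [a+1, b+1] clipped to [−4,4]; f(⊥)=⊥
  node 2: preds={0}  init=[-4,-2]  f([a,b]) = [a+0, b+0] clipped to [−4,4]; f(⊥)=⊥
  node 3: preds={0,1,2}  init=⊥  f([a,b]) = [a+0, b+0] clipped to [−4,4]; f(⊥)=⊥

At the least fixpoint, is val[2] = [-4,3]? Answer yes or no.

Iteration log — 30 steps:
  step 1. node 0  ⊔preds=[-4,-2]  new=[-4,-3]  old=⊥  +wl: 
  step 2. node 1  ⊔preds=[-4,-2]  new=[-3,-1]  old=⊥  +wl: 0
  step 3. node 2  ⊔preds=[-4,-3]  new=[-4,-2]  stable
  step 4. node 3  ⊔preds=[-4,-1]  new=[-4,-1]  old=⊥  +wl: 1
  step 5. node 0  ⊔preds=[-4,-1]  new=[-4,-2]  old=[-4,-3]  +wl: 2,3
  step 6. node 1  ⊔preds=[-4,-1]  new=[-3,0]  old=[-3,-1]  +wl: 0
  step 7. node 2  ⊔preds=[-4,-2]  new=[-4,-2]  stable
  step 8. node 3  ⊔preds=[-4,0]  new=[-4,0]  old=[-4,-1]  +wl: 1
  step 9. node 0  ⊔preds=[-4,0]  new=[-4,-1]  old=[-4,-2]  +wl: 2,3
  step 10. node 1  ⊔preds=[-4,0]  new=[-3,1]  old=[-3,0]  +wl: 0
  step 11. node 2  ⊔preds=[-4,-1]  new=[-4,-1]  old=[-4,-2]  +wl: 1
  step 12. node 3  ⊔preds=[-4,1]  new=[-4,1]  old=[-4,0]  +wl: 
  step 13. node 0  ⊔preds=[-4,1]  new=[-4,0]  old=[-4,-1]  +wl: 2,3
  step 14. node 1  ⊔preds=[-4,1]  new=[-3,2]  old=[-3,1]  +wl: 0
  step 15. node 2  ⊔preds=[-4,0]  new=[-4,0]  old=[-4,-1]  +wl: 1
  step 16. node 3  ⊔preds=[-4,2]  new=[-4,2]  old=[-4,1]  +wl: 
  step 17. node 0  ⊔preds=[-4,2]  new=[-4,1]  old=[-4,0]  +wl: 2,3
  step 18. node 1  ⊔preds=[-4,2]  new=[-3,3]  old=[-3,2]  +wl: 0
  step 19. node 2  ⊔preds=[-4,1]  new=[-4,1]  old=[-4,0]  +wl: 1
  step 20. node 3  ⊔preds=[-4,3]  new=[-4,3]  old=[-4,2]  +wl: 
  step 21. node 0  ⊔preds=[-4,3]  new=[-4,2]  old=[-4,1]  +wl: 2,3
  step 22. node 1  ⊔preds=[-4,3]  new=[-3,4]  old=[-3,3]  +wl: 0
  step 23. node 2  ⊔preds=[-4,2]  new=[-4,2]  old=[-4,1]  +wl: 1
  step 24. node 3  ⊔preds=[-4,4]  new=[-4,4]  old=[-4,3]  +wl: 
  step 25. node 0  ⊔preds=[-4,4]  new=[-4,3]  old=[-4,2]  +wl: 2,3
  step 26. node 1  ⊔preds=[-4,4]  new=[-3,4]  stable
  step 27. node 2  ⊔preds=[-4,3]  new=[-4,3]  old=[-4,2]  +wl: 0,1
  step 28. node 3  ⊔preds=[-4,4]  new=[-4,4]  stable
  step 29. node 0  ⊔preds=[-4,4]  new=[-4,3]  stable
  step 30. node 1  ⊔preds=[-4,4]  new=[-3,4]  stable

Least fixpoint reached:
  node 0: [-4,3]
  node 1: [-3,4]
  node 2: [-4,3]
  node 3: [-4,4]

yes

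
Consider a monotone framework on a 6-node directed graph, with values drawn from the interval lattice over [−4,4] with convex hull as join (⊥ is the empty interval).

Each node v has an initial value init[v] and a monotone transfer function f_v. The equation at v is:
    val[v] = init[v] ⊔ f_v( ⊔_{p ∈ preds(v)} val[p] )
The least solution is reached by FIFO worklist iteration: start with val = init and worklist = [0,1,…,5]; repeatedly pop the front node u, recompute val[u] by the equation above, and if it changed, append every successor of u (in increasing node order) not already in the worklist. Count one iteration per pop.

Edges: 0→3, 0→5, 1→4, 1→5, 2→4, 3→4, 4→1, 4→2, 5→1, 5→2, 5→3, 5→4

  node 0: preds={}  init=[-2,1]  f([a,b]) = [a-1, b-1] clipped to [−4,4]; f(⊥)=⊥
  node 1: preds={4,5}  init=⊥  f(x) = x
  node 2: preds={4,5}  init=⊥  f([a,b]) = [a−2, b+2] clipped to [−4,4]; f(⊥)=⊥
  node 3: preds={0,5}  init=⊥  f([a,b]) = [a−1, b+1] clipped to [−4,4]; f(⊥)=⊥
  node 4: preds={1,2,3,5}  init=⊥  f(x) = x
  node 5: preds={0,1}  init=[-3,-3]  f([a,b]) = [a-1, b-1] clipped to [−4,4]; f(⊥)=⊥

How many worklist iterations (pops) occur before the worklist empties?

20

Iteration log — 20 steps:
  step 1. node 0  ⊔preds=⊥  new=[-2,1]  stable
  step 2. node 1  ⊔preds=[-3,-3]  new=[-3,-3]  old=⊥  +wl: 
  step 3. node 2  ⊔preds=[-3,-3]  new=[-4,-1]  old=⊥  +wl: 
  step 4. node 3  ⊔preds=[-3,1]  new=[-4,2]  old=⊥  +wl: 
  step 5. node 4  ⊔preds=[-4,2]  new=[-4,2]  old=⊥  +wl: 1,2
  step 6. node 5  ⊔preds=[-3,1]  new=[-4,0]  old=[-3,-3]  +wl: 3,4
  step 7. node 1  ⊔preds=[-4,2]  new=[-4,2]  old=[-3,-3]  +wl: 5
  step 8. node 2  ⊔preds=[-4,2]  new=[-4,4]  old=[-4,-1]  +wl: 
  step 9. node 3  ⊔preds=[-4,1]  new=[-4,2]  stable
  step 10. node 4  ⊔preds=[-4,4]  new=[-4,4]  old=[-4,2]  +wl: 1,2
  step 11. node 5  ⊔preds=[-4,2]  new=[-4,1]  old=[-4,0]  +wl: 3,4
  step 12. node 1  ⊔preds=[-4,4]  new=[-4,4]  old=[-4,2]  +wl: 5
  step 13. node 2  ⊔preds=[-4,4]  new=[-4,4]  stable
  step 14. node 3  ⊔preds=[-4,1]  new=[-4,2]  stable
  step 15. node 4  ⊔preds=[-4,4]  new=[-4,4]  stable
  step 16. node 5  ⊔preds=[-4,4]  new=[-4,3]  old=[-4,1]  +wl: 1,2,3,4
  step 17. node 1  ⊔preds=[-4,4]  new=[-4,4]  stable
  step 18. node 2  ⊔preds=[-4,4]  new=[-4,4]  stable
  step 19. node 3  ⊔preds=[-4,3]  new=[-4,4]  old=[-4,2]  +wl: 
  step 20. node 4  ⊔preds=[-4,4]  new=[-4,4]  stable

Least fixpoint reached:
  node 0: [-2,1]
  node 1: [-4,4]
  node 2: [-4,4]
  node 3: [-4,4]
  node 4: [-4,4]
  node 5: [-4,3]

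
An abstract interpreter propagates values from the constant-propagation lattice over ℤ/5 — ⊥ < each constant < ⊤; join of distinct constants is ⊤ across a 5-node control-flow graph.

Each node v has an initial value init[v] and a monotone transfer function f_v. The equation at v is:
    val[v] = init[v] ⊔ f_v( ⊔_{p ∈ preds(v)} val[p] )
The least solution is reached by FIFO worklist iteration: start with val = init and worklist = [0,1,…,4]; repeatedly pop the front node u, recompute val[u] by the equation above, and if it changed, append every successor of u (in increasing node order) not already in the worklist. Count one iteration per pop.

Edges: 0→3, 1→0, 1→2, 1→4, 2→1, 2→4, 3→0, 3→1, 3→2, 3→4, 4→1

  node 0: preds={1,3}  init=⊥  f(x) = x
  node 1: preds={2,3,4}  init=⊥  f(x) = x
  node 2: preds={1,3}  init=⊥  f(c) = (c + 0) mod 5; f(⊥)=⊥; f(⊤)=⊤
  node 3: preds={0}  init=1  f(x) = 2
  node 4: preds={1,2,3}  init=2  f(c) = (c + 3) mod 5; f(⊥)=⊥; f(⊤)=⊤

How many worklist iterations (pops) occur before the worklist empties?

Trace (9 dequeues):
  [1] u=0 | in 1 | out 1 | prev ⊥ | push {}
  [2] u=1 | in ⊤ | out ⊤ | prev ⊥ | push {0}
  [3] u=2 | in ⊤ | out ⊤ | prev ⊥ | push {1}
  [4] u=3 | in 1 | out ⊤ | prev 1 | push {2}
  [5] u=4 | in ⊤ | out ⊤ | prev 2 | push {}
  [6] u=0 | in ⊤ | out ⊤ | prev 1 | push {3}
  [7] u=1 | in ⊤ | out ⊤ | ==
  [8] u=2 | in ⊤ | out ⊤ | ==
  [9] u=3 | in ⊤ | out ⊤ | ==

Converged values:
  [0] ⊤
  [1] ⊤
  [2] ⊤
  [3] ⊤
  [4] ⊤

9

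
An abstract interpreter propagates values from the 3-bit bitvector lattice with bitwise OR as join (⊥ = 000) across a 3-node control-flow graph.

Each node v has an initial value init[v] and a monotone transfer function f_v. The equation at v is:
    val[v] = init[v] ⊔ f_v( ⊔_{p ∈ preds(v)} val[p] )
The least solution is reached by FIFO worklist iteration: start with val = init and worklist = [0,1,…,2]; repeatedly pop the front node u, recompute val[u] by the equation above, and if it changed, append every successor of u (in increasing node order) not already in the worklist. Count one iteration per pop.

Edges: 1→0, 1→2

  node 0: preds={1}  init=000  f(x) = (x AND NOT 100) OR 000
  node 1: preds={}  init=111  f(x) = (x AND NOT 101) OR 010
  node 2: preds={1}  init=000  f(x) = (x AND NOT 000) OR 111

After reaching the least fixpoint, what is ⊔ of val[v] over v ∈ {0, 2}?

Trace (3 dequeues):
  [1] u=0 | in 111 | out 011 | prev 000 | push {}
  [2] u=1 | in 000 | out 111 | ==
  [3] u=2 | in 111 | out 111 | prev 000 | push {}

Converged values:
  [0] 011
  [1] 111
  [2] 111

111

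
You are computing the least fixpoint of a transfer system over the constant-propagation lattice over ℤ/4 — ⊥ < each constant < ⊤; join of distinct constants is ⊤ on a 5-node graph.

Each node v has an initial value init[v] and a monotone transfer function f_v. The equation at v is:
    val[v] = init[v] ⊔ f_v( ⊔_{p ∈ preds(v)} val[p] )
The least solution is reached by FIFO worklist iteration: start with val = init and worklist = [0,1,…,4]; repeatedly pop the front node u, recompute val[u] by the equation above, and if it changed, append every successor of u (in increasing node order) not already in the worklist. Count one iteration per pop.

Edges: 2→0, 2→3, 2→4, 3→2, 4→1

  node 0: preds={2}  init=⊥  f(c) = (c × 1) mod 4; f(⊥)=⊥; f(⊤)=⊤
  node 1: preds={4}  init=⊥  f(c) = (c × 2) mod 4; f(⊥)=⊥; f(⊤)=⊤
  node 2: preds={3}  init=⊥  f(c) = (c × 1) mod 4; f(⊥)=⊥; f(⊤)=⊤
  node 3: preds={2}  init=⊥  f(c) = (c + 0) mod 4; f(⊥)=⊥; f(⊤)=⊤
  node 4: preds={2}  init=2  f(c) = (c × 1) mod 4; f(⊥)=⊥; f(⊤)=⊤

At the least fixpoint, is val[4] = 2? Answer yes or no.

yes

Iteration log — 5 steps:
  step 1. node 0  ⊔preds=⊥  new=⊥  stable
  step 2. node 1  ⊔preds=2  new=0  old=⊥  +wl: 
  step 3. node 2  ⊔preds=⊥  new=⊥  stable
  step 4. node 3  ⊔preds=⊥  new=⊥  stable
  step 5. node 4  ⊔preds=⊥  new=2  stable

Least fixpoint reached:
  node 0: ⊥
  node 1: 0
  node 2: ⊥
  node 3: ⊥
  node 4: 2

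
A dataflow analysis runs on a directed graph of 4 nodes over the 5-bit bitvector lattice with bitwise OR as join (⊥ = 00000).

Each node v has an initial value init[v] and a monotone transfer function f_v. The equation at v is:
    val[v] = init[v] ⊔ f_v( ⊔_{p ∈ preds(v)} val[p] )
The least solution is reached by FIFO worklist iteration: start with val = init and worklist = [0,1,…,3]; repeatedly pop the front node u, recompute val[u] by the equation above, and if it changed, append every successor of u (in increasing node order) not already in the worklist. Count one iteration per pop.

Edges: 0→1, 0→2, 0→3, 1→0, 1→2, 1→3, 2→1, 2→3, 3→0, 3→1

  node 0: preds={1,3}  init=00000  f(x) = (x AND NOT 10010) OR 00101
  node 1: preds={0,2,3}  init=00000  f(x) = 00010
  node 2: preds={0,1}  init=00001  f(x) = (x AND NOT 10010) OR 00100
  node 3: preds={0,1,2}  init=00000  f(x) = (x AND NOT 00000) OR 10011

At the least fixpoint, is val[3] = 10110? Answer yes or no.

no

Worklist (6 pops):
  #1 pop 0: in=00000 → 00101 (was 00000); enqueue []
  #2 pop 1: in=00101 → 00010 (was 00000); enqueue [0]
  #3 pop 2: in=00111 → 00101 (was 00001); enqueue [1]
  #4 pop 3: in=00111 → 10111 (was 00000); enqueue []
  #5 pop 0: in=10111 → 00101 (no change)
  #6 pop 1: in=10111 → 00010 (no change)

Fixpoint:
  val[0] = 00101
  val[1] = 00010
  val[2] = 00101
  val[3] = 10111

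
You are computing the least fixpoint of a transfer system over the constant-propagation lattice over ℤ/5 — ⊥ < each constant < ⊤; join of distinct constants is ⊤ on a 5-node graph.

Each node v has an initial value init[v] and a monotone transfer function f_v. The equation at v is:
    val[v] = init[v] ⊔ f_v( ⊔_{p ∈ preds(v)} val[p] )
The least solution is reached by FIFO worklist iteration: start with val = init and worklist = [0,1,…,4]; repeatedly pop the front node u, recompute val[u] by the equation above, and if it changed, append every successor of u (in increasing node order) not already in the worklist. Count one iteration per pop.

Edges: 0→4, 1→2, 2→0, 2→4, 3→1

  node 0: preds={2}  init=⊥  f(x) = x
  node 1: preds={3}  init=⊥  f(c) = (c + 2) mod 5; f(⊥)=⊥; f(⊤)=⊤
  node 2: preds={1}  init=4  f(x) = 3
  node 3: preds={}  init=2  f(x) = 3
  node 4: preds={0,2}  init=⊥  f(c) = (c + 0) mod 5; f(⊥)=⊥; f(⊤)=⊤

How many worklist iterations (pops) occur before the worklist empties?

9

Worklist (9 pops):
  #1 pop 0: in=4 → 4 (was ⊥); enqueue []
  #2 pop 1: in=2 → 4 (was ⊥); enqueue []
  #3 pop 2: in=4 → ⊤ (was 4); enqueue [0]
  #4 pop 3: in=⊥ → ⊤ (was 2); enqueue [1]
  #5 pop 4: in=⊤ → ⊤ (was ⊥); enqueue []
  #6 pop 0: in=⊤ → ⊤ (was 4); enqueue [4]
  #7 pop 1: in=⊤ → ⊤ (was 4); enqueue [2]
  #8 pop 4: in=⊤ → ⊤ (no change)
  #9 pop 2: in=⊤ → ⊤ (no change)

Fixpoint:
  val[0] = ⊤
  val[1] = ⊤
  val[2] = ⊤
  val[3] = ⊤
  val[4] = ⊤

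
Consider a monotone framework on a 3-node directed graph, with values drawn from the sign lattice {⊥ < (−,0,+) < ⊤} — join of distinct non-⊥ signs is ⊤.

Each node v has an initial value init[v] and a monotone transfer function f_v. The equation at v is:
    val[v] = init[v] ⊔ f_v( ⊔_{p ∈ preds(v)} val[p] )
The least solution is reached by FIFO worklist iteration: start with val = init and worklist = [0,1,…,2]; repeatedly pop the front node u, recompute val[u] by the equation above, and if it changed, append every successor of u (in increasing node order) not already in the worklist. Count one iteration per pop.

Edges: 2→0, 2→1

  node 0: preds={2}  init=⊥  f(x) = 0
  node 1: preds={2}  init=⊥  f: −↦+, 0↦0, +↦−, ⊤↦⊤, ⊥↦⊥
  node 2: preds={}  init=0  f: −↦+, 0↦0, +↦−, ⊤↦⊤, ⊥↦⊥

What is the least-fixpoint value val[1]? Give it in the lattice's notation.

0

Iteration log — 3 steps:
  step 1. node 0  ⊔preds=0  new=0  old=⊥  +wl: 
  step 2. node 1  ⊔preds=0  new=0  old=⊥  +wl: 
  step 3. node 2  ⊔preds=⊥  new=0  stable

Least fixpoint reached:
  node 0: 0
  node 1: 0
  node 2: 0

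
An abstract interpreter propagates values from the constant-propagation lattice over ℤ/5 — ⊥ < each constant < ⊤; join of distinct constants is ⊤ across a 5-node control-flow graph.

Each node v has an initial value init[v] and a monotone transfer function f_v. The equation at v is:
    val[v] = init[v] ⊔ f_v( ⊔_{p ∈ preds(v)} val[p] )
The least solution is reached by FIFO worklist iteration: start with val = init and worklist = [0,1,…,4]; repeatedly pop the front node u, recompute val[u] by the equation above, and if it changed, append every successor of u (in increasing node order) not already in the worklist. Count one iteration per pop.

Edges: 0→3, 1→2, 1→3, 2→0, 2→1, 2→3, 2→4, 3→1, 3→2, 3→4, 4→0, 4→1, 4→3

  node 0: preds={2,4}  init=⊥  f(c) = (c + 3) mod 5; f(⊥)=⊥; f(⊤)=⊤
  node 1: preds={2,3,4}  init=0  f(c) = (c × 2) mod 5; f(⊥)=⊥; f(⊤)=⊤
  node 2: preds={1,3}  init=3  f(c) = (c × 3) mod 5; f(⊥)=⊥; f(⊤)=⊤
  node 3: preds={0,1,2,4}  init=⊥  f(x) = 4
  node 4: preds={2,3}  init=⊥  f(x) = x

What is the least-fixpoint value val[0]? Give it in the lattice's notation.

Worklist (9 pops):
  #1 pop 0: in=3 → 1 (was ⊥); enqueue []
  #2 pop 1: in=3 → ⊤ (was 0); enqueue []
  #3 pop 2: in=⊤ → ⊤ (was 3); enqueue [0,1]
  #4 pop 3: in=⊤ → 4 (was ⊥); enqueue [2]
  #5 pop 4: in=⊤ → ⊤ (was ⊥); enqueue [3]
  #6 pop 0: in=⊤ → ⊤ (was 1); enqueue []
  #7 pop 1: in=⊤ → ⊤ (no change)
  #8 pop 2: in=⊤ → ⊤ (no change)
  #9 pop 3: in=⊤ → 4 (no change)

Fixpoint:
  val[0] = ⊤
  val[1] = ⊤
  val[2] = ⊤
  val[3] = 4
  val[4] = ⊤

⊤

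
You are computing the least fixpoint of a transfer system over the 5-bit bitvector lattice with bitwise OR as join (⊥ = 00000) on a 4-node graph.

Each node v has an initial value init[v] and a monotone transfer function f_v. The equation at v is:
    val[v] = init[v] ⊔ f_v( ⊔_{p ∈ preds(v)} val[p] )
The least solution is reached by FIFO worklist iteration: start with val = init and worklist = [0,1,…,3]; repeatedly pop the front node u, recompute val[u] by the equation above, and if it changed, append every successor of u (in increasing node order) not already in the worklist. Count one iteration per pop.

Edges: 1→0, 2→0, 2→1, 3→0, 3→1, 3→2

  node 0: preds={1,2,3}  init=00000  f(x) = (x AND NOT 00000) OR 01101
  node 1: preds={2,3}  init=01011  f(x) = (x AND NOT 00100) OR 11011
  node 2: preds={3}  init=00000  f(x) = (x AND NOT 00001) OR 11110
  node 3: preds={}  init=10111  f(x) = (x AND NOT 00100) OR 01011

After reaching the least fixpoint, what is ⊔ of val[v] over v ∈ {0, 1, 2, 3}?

Iteration log — 7 steps:
  step 1. node 0  ⊔preds=11111  new=11111  old=00000  +wl: 
  step 2. node 1  ⊔preds=10111  new=11011  old=01011  +wl: 0
  step 3. node 2  ⊔preds=10111  new=11110  old=00000  +wl: 1
  step 4. node 3  ⊔preds=00000  new=11111  old=10111  +wl: 2
  step 5. node 0  ⊔preds=11111  new=11111  stable
  step 6. node 1  ⊔preds=11111  new=11011  stable
  step 7. node 2  ⊔preds=11111  new=11110  stable

Least fixpoint reached:
  node 0: 11111
  node 1: 11011
  node 2: 11110
  node 3: 11111

11111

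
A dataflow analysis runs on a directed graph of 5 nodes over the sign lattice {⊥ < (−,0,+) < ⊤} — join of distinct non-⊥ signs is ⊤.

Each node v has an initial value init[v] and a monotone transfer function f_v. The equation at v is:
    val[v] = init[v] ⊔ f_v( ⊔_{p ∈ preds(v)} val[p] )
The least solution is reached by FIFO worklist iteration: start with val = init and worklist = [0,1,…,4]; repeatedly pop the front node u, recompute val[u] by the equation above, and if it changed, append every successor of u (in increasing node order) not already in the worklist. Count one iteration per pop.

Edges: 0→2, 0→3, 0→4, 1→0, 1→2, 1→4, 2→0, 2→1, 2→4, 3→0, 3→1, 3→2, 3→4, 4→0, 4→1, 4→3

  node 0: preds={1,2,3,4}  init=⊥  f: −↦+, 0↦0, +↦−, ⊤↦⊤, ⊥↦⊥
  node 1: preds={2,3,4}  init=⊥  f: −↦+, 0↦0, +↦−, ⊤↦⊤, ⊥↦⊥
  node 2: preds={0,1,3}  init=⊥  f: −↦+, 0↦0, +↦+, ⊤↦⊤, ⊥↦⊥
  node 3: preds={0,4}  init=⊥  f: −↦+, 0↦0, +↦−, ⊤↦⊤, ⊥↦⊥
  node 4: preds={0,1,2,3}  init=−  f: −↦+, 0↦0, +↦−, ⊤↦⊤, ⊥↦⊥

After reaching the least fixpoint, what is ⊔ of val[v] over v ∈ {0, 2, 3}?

⊤

Worklist (12 pops):
  #1 pop 0: in=− → + (was ⊥); enqueue []
  #2 pop 1: in=− → + (was ⊥); enqueue [0]
  #3 pop 2: in=+ → + (was ⊥); enqueue [1]
  #4 pop 3: in=⊤ → ⊤ (was ⊥); enqueue [2]
  #5 pop 4: in=⊤ → ⊤ (was −); enqueue [3]
  #6 pop 0: in=⊤ → ⊤ (was +); enqueue [4]
  #7 pop 1: in=⊤ → ⊤ (was +); enqueue [0]
  #8 pop 2: in=⊤ → ⊤ (was +); enqueue [1]
  #9 pop 3: in=⊤ → ⊤ (no change)
  #10 pop 4: in=⊤ → ⊤ (no change)
  #11 pop 0: in=⊤ → ⊤ (no change)
  #12 pop 1: in=⊤ → ⊤ (no change)

Fixpoint:
  val[0] = ⊤
  val[1] = ⊤
  val[2] = ⊤
  val[3] = ⊤
  val[4] = ⊤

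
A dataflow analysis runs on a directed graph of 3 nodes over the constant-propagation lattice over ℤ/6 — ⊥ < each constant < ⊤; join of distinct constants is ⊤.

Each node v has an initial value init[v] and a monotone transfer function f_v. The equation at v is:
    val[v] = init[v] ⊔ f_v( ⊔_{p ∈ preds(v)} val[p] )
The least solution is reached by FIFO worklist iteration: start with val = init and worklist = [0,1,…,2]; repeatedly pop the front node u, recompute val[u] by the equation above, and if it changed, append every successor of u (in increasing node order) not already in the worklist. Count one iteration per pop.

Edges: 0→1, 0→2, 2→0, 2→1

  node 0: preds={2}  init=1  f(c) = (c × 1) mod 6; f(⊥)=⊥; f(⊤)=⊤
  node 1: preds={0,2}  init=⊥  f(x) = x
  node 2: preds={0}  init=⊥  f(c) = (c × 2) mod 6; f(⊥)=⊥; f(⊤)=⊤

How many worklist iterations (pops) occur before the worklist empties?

8

Iteration log — 8 steps:
  step 1. node 0  ⊔preds=⊥  new=1  stable
  step 2. node 1  ⊔preds=1  new=1  old=⊥  +wl: 
  step 3. node 2  ⊔preds=1  new=2  old=⊥  +wl: 0,1
  step 4. node 0  ⊔preds=2  new=⊤  old=1  +wl: 2
  step 5. node 1  ⊔preds=⊤  new=⊤  old=1  +wl: 
  step 6. node 2  ⊔preds=⊤  new=⊤  old=2  +wl: 0,1
  step 7. node 0  ⊔preds=⊤  new=⊤  stable
  step 8. node 1  ⊔preds=⊤  new=⊤  stable

Least fixpoint reached:
  node 0: ⊤
  node 1: ⊤
  node 2: ⊤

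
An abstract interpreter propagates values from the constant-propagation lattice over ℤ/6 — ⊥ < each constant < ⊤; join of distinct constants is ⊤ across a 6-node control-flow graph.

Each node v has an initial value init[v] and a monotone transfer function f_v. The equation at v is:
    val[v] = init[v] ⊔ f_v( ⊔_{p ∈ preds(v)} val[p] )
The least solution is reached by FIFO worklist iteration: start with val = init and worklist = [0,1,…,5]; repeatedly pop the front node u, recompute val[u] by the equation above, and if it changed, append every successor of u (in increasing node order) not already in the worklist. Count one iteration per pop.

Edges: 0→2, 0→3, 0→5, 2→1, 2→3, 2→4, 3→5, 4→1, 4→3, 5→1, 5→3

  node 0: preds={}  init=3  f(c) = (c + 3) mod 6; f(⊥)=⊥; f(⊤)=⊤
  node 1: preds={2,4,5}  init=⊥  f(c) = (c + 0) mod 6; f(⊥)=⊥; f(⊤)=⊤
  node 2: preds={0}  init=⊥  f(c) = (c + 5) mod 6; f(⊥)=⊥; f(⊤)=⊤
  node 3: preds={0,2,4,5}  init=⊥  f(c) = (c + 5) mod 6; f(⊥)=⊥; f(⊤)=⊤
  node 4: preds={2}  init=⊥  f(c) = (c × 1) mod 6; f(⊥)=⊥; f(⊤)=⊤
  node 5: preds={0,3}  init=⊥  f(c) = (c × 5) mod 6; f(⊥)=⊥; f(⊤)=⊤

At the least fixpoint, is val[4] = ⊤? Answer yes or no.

Trace (8 dequeues):
  [1] u=0 | in ⊥ | out 3 | ==
  [2] u=1 | in ⊥ | out ⊥ | ==
  [3] u=2 | in 3 | out 2 | prev ⊥ | push {1}
  [4] u=3 | in ⊤ | out ⊤ | prev ⊥ | push {}
  [5] u=4 | in 2 | out 2 | prev ⊥ | push {3}
  [6] u=5 | in ⊤ | out ⊤ | prev ⊥ | push {}
  [7] u=1 | in ⊤ | out ⊤ | prev ⊥ | push {}
  [8] u=3 | in ⊤ | out ⊤ | ==

Converged values:
  [0] 3
  [1] ⊤
  [2] 2
  [3] ⊤
  [4] 2
  [5] ⊤

no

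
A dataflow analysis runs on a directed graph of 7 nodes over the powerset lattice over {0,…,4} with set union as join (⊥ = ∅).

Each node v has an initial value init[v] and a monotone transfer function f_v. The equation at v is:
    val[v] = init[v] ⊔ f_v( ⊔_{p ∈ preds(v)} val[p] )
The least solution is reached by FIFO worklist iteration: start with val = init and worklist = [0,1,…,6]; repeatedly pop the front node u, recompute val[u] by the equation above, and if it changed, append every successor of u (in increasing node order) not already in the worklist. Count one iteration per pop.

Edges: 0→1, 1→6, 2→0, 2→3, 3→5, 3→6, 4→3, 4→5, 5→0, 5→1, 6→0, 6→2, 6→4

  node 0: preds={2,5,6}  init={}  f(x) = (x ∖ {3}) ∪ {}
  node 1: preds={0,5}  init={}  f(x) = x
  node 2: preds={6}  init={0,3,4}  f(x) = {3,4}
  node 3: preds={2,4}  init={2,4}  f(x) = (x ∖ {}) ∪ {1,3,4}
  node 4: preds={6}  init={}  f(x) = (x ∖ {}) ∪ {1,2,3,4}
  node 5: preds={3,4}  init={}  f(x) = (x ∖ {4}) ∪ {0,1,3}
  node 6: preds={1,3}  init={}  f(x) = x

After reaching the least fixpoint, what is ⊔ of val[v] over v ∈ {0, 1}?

{0,1,2,3,4}

Worklist (15 pops):
  #1 pop 0: in={0,3,4} → {0,4} (was {}); enqueue []
  #2 pop 1: in={0,4} → {0,4} (was {}); enqueue []
  #3 pop 2: in={} → {0,3,4} (no change)
  #4 pop 3: in={0,3,4} → {0,1,2,3,4} (was {2,4}); enqueue []
  #5 pop 4: in={} → {1,2,3,4} (was {}); enqueue [3]
  #6 pop 5: in={0,1,2,3,4} → {0,1,2,3} (was {}); enqueue [0,1]
  #7 pop 6: in={0,1,2,3,4} → {0,1,2,3,4} (was {}); enqueue [2,4]
  #8 pop 3: in={0,1,2,3,4} → {0,1,2,3,4} (no change)
  #9 pop 0: in={0,1,2,3,4} → {0,1,2,4} (was {0,4}); enqueue []
  #10 pop 1: in={0,1,2,3,4} → {0,1,2,3,4} (was {0,4}); enqueue [6]
  #11 pop 2: in={0,1,2,3,4} → {0,3,4} (no change)
  #12 pop 4: in={0,1,2,3,4} → {0,1,2,3,4} (was {1,2,3,4}); enqueue [3,5]
  #13 pop 6: in={0,1,2,3,4} → {0,1,2,3,4} (no change)
  #14 pop 3: in={0,1,2,3,4} → {0,1,2,3,4} (no change)
  #15 pop 5: in={0,1,2,3,4} → {0,1,2,3} (no change)

Fixpoint:
  val[0] = {0,1,2,4}
  val[1] = {0,1,2,3,4}
  val[2] = {0,3,4}
  val[3] = {0,1,2,3,4}
  val[4] = {0,1,2,3,4}
  val[5] = {0,1,2,3}
  val[6] = {0,1,2,3,4}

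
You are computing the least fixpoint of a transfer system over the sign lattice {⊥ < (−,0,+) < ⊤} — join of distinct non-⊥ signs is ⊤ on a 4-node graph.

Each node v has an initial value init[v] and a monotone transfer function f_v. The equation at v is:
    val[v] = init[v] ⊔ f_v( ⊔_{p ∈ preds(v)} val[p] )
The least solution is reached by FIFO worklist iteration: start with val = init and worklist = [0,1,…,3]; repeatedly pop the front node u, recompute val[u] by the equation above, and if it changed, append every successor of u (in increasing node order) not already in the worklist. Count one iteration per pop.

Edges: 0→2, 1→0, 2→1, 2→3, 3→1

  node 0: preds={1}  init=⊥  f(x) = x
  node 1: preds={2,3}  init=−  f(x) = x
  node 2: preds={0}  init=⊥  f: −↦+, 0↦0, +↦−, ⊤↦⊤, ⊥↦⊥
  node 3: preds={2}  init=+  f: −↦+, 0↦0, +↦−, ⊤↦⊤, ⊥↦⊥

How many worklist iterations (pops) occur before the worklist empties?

9

Worklist (9 pops):
  #1 pop 0: in=− → − (was ⊥); enqueue []
  #2 pop 1: in=+ → ⊤ (was −); enqueue [0]
  #3 pop 2: in=− → + (was ⊥); enqueue [1]
  #4 pop 3: in=+ → ⊤ (was +); enqueue []
  #5 pop 0: in=⊤ → ⊤ (was −); enqueue [2]
  #6 pop 1: in=⊤ → ⊤ (no change)
  #7 pop 2: in=⊤ → ⊤ (was +); enqueue [1,3]
  #8 pop 1: in=⊤ → ⊤ (no change)
  #9 pop 3: in=⊤ → ⊤ (no change)

Fixpoint:
  val[0] = ⊤
  val[1] = ⊤
  val[2] = ⊤
  val[3] = ⊤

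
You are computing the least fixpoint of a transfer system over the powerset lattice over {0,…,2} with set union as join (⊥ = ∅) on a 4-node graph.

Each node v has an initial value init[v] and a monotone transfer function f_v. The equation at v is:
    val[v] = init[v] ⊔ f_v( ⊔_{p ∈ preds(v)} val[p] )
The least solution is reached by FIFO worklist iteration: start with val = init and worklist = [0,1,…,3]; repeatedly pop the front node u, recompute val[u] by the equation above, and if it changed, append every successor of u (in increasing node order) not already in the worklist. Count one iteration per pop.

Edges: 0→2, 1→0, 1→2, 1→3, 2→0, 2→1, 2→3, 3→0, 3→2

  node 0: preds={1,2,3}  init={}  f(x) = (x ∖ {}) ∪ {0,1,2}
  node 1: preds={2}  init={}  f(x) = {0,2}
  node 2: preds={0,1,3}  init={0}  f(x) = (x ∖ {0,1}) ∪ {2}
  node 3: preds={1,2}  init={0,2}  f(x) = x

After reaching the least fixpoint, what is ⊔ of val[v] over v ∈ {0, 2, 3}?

Iteration log — 6 steps:
  step 1. node 0  ⊔preds={0,2}  new={0,1,2}  old={}  +wl: 
  step 2. node 1  ⊔preds={0}  new={0,2}  old={}  +wl: 0
  step 3. node 2  ⊔preds={0,1,2}  new={0,2}  old={0}  +wl: 1
  step 4. node 3  ⊔preds={0,2}  new={0,2}  stable
  step 5. node 0  ⊔preds={0,2}  new={0,1,2}  stable
  step 6. node 1  ⊔preds={0,2}  new={0,2}  stable

Least fixpoint reached:
  node 0: {0,1,2}
  node 1: {0,2}
  node 2: {0,2}
  node 3: {0,2}

{0,1,2}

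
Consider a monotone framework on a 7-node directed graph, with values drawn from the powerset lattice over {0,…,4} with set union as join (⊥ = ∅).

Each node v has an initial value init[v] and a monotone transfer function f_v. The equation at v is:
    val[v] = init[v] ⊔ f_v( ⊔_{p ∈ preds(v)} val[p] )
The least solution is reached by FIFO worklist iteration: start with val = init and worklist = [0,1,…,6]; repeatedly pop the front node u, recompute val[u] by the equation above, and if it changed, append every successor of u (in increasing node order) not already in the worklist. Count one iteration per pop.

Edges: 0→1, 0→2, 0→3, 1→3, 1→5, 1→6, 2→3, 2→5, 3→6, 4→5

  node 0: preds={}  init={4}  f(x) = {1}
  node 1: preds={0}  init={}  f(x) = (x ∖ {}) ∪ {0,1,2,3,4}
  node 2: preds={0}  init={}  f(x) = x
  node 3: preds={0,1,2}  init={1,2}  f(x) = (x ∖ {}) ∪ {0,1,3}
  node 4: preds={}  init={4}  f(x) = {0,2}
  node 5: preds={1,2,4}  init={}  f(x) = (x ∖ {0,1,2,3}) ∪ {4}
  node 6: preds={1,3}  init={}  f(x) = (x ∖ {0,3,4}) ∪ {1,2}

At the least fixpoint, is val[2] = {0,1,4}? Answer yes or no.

Iteration log — 7 steps:
  step 1. node 0  ⊔preds={}  new={1,4}  old={4}  +wl: 
  step 2. node 1  ⊔preds={1,4}  new={0,1,2,3,4}  old={}  +wl: 
  step 3. node 2  ⊔preds={1,4}  new={1,4}  old={}  +wl: 
  step 4. node 3  ⊔preds={0,1,2,3,4}  new={0,1,2,3,4}  old={1,2}  +wl: 
  step 5. node 4  ⊔preds={}  new={0,2,4}  old={4}  +wl: 
  step 6. node 5  ⊔preds={0,1,2,3,4}  new={4}  old={}  +wl: 
  step 7. node 6  ⊔preds={0,1,2,3,4}  new={1,2}  old={}  +wl: 

Least fixpoint reached:
  node 0: {1,4}
  node 1: {0,1,2,3,4}
  node 2: {1,4}
  node 3: {0,1,2,3,4}
  node 4: {0,2,4}
  node 5: {4}
  node 6: {1,2}

no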